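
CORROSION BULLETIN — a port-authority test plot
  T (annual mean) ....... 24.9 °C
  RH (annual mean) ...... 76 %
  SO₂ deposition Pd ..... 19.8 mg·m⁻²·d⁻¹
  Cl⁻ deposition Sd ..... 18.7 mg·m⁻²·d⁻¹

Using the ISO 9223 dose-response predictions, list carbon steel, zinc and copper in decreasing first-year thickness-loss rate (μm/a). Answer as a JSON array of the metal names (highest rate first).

["carbon steel", "zinc", "copper"]

carbon steel: temperature factor f = -0.054·(14.9) = -0.8046
  SO₂ term: 1.77·19.8^0.52·exp(0.02·76-0.8046) = 17.1
  Sd branch = 0.102·Sd^0.62·e^(0.033·RH+0.04·T) = 20.84 μm/a
  r_corr = 17.1 + 20.84 = 37.94 μm/a
zinc: T>10 °C ⇒ hinge -0.071·(24.9−10) = -1.0579
  Pd branch = 0.0129·Pd^0.44·e^(0.046·RH+f) = 0.5495 μm/a
  Sd branch = 0.0175·Sd^0.57·e^(0.008·RH+0.085·T) = 1.417 μm/a
  sum: 0.5495 + 1.417 → r_corr = 1.966 μm/a
copper: temperature factor f = -0.080·(14.9) = -1.1920
  Pd branch = 0.0053·Pd^0.26·e^(0.059·RH+f) = 0.3098 μm/a
  Sd branch = 0.01025·Sd^0.27·e^(0.036·RH+0.049·T) = 1.181 μm/a
  r_corr = 0.3098 + 1.181 = 1.491 μm/a
Ordering by μm/a: carbon steel (37.9) > zinc (1.97) > copper (1.49)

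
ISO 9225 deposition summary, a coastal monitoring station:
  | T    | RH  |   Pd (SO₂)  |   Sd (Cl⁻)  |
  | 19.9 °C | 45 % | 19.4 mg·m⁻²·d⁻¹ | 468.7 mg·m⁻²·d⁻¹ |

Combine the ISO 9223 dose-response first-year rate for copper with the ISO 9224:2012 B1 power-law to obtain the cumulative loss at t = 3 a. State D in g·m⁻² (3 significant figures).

copper: temperature factor f = -0.080·(9.9) = -0.7920
  sulphur-dioxide contribution → 0.07382 μm/a
  chloride contribution → 0.7226 μm/a
  total first-year rate 0.7964 μm/a
ISO 9224: D(t) = r_corr · t^b with b = 0.667 (copper, B1)
  D(3) = 0.7964 × 3^0.667 = 0.7964 × 2.081 = 1.657 μm
  Mass loss = 1.657 μm × 8.96 g/cm³ = 14.85 g·m⁻²

D(3) = 14.8 g·m⁻²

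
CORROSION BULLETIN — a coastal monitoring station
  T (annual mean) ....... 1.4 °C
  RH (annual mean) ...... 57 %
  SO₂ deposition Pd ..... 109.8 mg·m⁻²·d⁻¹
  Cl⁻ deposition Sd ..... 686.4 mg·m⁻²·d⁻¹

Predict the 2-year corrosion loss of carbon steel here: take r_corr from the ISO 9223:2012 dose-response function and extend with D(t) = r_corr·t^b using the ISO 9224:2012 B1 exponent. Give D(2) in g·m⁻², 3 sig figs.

carbon steel: f(T) = +0.150·(T−10) [T≤10 °C] = -1.2900
  sulphur-dioxide contribution → 17.54 μm/a
  chloride contribution → 40.6 μm/a
  total first-year rate 58.13 μm/a
Power-law: D(2) = r_corr · 2^0.523
  D(2) = 58.13 × 2^0.523 = 58.13 × 1.437 = 83.54 μm
  Mass loss = 83.54 μm × 7.85 g/cm³ = 655.8 g·m⁻²

D(2) = 656 g·m⁻²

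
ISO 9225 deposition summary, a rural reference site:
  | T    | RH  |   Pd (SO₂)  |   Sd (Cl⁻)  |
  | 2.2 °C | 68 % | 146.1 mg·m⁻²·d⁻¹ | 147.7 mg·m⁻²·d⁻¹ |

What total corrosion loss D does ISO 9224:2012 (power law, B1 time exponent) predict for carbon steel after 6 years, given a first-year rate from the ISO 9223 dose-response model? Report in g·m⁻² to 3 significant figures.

carbon steel: f(T) = +0.150·(T−10) [T≤10 °C] = -1.1700
  SO₂ term: 1.77·146.1^0.52·exp(0.02·68-1.1700) = 28.58
  Sd branch = 0.102·Sd^0.62·e^(0.033·RH+0.04·T) = 23.25 μm/a
  sum: 28.58 + 23.25 → r_corr = 51.83 μm/a
ISO 9224: D(t) = r_corr · t^b with b = 0.523 (carbon steel, B1)
  D(6) = 51.83 × 6^0.523 = 51.83 × 2.553 = 132.3 μm
  Mass loss = 132.3 μm × 7.85 g/cm³ = 1039 g·m⁻²

D(6) = 1.04e+03 g·m⁻²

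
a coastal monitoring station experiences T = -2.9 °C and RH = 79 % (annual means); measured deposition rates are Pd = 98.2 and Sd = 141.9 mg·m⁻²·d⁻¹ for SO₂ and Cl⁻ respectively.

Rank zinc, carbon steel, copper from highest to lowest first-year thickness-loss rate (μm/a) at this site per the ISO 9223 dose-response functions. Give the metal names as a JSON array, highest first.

zinc: temperature factor f = +0.038·(-12.9) = -0.4902
  SO₂ term: 0.0129·98.2^0.44·exp(0.046·79-0.4902) = 2.251
  Sd branch = 0.0175·Sd^0.57·e^(0.008·RH+0.085·T) = 0.4336 μm/a
  sum: 2.251 + 0.4336 → r_corr = 2.685 μm/a
carbon steel: f(T) = +0.150·(T−10) [T≤10 °C] = -1.9350
  SO₂ term: 1.77·98.2^0.52·exp(0.02·79-1.9350) = 13.48
  Cl⁻ term: 0.102·141.9^0.62·exp(0.033·79+0.04·-2.9) = 26.59
  sum: 13.48 + 26.59 → r_corr = 40.07 μm/a
copper: temperature factor f = +0.126·(-12.9) = -1.6254
  Pd branch = 0.0053·Pd^0.26·e^(0.059·RH+f) = 0.3636 μm/a
  Cl⁻ term: 0.01025·141.9^0.27·exp(0.036·79+0.049·-2.9) = 0.5823
  sum: 0.3636 + 0.5823 → r_corr = 0.9459 μm/a
Ordering by μm/a: carbon steel (40.1) > zinc (2.69) > copper (0.946)

["carbon steel", "zinc", "copper"]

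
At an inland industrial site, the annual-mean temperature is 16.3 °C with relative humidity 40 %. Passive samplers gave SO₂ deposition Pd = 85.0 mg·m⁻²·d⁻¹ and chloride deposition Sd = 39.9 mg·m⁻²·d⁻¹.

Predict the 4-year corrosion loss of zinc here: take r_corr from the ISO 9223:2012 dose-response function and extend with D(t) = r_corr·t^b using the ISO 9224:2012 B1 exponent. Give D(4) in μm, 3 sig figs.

zinc: temperature factor f = -0.071·(6.3) = -0.4473
  sulphur-dioxide contribution → 0.3668 μm/a
  chloride contribution → 0.7876 μm/a
  ⇒ r_corr(zinc) = 1.154 μm/a
Power-law: D(4) = r_corr · 4^0.813
  D(4) = 1.154 × 4^0.813 = 1.154 × 3.087 = 3.563 μm

D(4) = 3.56 μm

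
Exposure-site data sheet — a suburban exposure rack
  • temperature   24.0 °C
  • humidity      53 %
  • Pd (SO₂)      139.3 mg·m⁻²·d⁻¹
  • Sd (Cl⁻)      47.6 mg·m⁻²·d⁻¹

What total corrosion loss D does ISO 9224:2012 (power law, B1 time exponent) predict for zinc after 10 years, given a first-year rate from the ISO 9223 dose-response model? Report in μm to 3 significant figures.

zinc: T>10 °C ⇒ hinge -0.071·(24.0−10) = -0.9940
  sulphur-dioxide contribution → 0.4798 μm/a
  chloride contribution → 1.859 μm/a
  ⇒ r_corr(zinc) = 2.339 μm/a
ISO 9224: D(t) = r_corr · t^b with b = 0.813 (zinc, B1)
  D(10) = 2.339 × 10^0.813 = 2.339 × 6.501 = 15.21 μm

D(10) = 15.2 μm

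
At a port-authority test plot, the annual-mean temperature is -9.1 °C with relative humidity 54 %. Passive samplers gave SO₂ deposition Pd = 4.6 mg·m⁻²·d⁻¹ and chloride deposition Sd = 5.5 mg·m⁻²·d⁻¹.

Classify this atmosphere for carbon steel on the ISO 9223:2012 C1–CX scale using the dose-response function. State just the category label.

C2

carbon steel: temperature factor f = +0.150·(-19.1) = -2.8650
  sulphur-dioxide contribution → 0.6567 μm/a
  chloride contribution → 1.212 μm/a
  ⇒ r_corr(carbon steel) = 1.869 μm/a
1.87 μm/a falls in (1.3, 25] for carbon steel → category C2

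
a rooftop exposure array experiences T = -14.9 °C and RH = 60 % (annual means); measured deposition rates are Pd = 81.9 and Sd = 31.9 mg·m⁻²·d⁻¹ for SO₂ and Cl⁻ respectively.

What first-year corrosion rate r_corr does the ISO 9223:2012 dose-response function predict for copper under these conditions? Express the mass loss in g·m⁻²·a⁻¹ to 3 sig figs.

copper: f(T) = +0.126·(T−10) [T≤10 °C] = -3.1374
  SO₂ term: 0.0053·81.9^0.26·exp(0.059·60-3.1374) = 0.02492
  Cl⁻ term: 0.01025·31.9^0.27·exp(0.036·60+0.049·-14.9) = 0.1091
  sum: 0.02492 + 0.1091 → r_corr = 0.134 μm/a
Convert to mass loss: 0.134 μm/a × 8.96 g/cm³ = 1.201 g·m⁻²·a⁻¹

r_corr = 1.20 g·m⁻²·a⁻¹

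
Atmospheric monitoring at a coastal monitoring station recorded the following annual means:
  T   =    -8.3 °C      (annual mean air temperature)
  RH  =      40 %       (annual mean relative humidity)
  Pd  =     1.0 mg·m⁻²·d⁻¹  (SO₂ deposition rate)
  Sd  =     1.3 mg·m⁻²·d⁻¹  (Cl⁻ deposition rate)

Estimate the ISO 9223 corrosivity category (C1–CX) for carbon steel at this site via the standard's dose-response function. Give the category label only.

carbon steel: f(T) = +0.150·(T−10) [T≤10 °C] = -2.7450
  Pd branch = 1.77·Pd^0.52·e^(0.02·RH+f) = 0.2531 μm/a
  Cl⁻ term: 0.102·1.3^0.62·exp(0.033·40+0.04·-8.3) = 0.3224
  sum: 0.2531 + 0.3224 → r_corr = 0.5754 μm/a
0.575 μm/a falls in (0, 1.3] for carbon steel → category C1

C1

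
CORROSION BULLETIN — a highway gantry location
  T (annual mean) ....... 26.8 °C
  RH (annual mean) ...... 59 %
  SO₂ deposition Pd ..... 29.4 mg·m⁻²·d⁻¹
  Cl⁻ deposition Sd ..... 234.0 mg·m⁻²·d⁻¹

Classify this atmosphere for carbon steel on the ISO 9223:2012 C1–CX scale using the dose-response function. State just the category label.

C4

carbon steel: T>10 °C ⇒ hinge -0.054·(26.8−10) = -0.9072
  SO₂ term: 1.77·29.4^0.52·exp(0.02·59-0.9072) = 13.49
  Cl⁻ term: 0.102·234.0^0.62·exp(0.033·59+0.04·26.8) = 61.47
  r_corr = 13.49 + 61.47 = 74.96 μm/a
Category bounds: 50…80 μm/a bracket r_corr ⇒ C4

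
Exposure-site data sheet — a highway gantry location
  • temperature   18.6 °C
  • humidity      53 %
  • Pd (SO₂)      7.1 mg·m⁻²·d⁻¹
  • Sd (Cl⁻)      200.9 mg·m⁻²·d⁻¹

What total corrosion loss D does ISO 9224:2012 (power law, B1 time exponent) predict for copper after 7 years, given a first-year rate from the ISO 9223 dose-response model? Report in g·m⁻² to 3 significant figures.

D(7) = 26.9 g·m⁻²

copper: T>10 °C ⇒ hinge -0.080·(18.6−10) = -0.6880
  SO₂ term: 0.0053·7.1^0.26·exp(0.059·53-0.6880) = 0.1011
  Cl⁻ term: 0.01025·200.9^0.27·exp(0.036·53+0.049·18.6) = 0.7194
  r_corr = 0.1011 + 0.7194 = 0.8205 μm/a
Long-term exponent b (ISO 9224 Table 2, B1) = 0.667
  D(7) = 0.8205 × 7^0.667 = 0.8205 × 3.662 = 3.005 μm
  Mass loss = 3.005 μm × 8.96 g/cm³ = 26.92 g·m⁻²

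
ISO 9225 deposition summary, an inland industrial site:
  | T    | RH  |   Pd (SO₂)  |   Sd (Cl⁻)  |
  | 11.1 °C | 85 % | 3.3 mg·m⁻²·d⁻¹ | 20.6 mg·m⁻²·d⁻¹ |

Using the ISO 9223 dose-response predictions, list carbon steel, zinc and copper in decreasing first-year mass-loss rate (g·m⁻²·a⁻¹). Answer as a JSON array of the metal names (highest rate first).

["carbon steel", "copper", "zinc"]

carbon steel: T>10 °C ⇒ hinge -0.054·(11.1−10) = -0.0594
  Pd branch = 1.77·Pd^0.52·e^(0.02·RH+f) = 16.99 μm/a
  Sd branch = 0.102·Sd^0.62·e^(0.033·RH+0.04·T) = 17.15 μm/a
  r_corr = 16.99 + 17.15 = 34.13 μm/a
  mass loss = 34.13 μm/a × 7.85 g/cm³ = 268 g·m⁻²·a⁻¹
zinc: temperature factor f = -0.071·(1.1) = -0.0781
  Pd branch = 0.0129·Pd^0.44·e^(0.046·RH+f) = 1.007 μm/a
  Cl⁻ term: 0.0175·20.6^0.57·exp(0.008·85+0.085·11.1) = 0.4978
  sum: 1.007 + 0.4978 → r_corr = 1.504 μm/a
  mass loss = 1.504 μm/a × 7.14 g/cm³ = 10.74 g·m⁻²·a⁻¹
copper: T>10 °C ⇒ hinge -0.080·(11.1−10) = -0.0880
  Pd branch = 0.0053·Pd^0.26·e^(0.059·RH+f) = 0.9974 μm/a
  Sd branch = 0.01025·Sd^0.27·e^(0.036·RH+0.049·T) = 0.8524 μm/a
  sum: 0.9974 + 0.8524 → r_corr = 1.85 μm/a
  mass loss = 1.85 μm/a × 8.96 g/cm³ = 16.57 g·m⁻²·a⁻¹
Ordering by g·m⁻²·a⁻¹: carbon steel (268) > copper (16.6) > zinc (10.7)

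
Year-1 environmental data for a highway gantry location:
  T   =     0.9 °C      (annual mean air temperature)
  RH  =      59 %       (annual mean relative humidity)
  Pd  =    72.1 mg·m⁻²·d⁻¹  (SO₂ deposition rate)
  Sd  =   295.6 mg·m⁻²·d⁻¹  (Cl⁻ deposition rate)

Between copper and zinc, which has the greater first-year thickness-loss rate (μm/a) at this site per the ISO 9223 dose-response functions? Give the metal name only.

copper: T≤10 °C ⇒ hinge +0.126·(0.9−10) = -1.1466
  SO₂ term: 0.0053·72.1^0.26·exp(0.059·59-1.1466) = 0.1664
  Sd branch = 0.01025·Sd^0.27·e^(0.036·RH+0.049·T) = 0.4163 μm/a
  sum: 0.1664 + 0.4163 → r_corr = 0.5827 μm/a
zinc: temperature factor f = +0.038·(-9.1) = -0.3458
  SO₂ term: 0.0129·72.1^0.44·exp(0.046·59-0.3458) = 0.9049
  Sd branch = 0.0175·Sd^0.57·e^(0.008·RH+0.085·T) = 0.7754 μm/a
  sum: 0.9049 + 0.7754 → r_corr = 1.68 μm/a
Ordering by μm/a: zinc (1.68) > copper (0.583)

zinc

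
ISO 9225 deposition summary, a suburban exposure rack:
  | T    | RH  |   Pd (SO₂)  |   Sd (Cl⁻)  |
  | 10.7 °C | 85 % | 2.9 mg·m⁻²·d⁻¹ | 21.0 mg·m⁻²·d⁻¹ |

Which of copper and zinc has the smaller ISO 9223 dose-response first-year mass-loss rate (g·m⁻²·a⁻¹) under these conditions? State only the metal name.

zinc

copper: f(T) = -0.080·(T−10) [T>10 °C] = -0.0560
  Pd branch = 0.0053·Pd^0.26·e^(0.059·RH+f) = 0.9958 μm/a
  Sd branch = 0.01025·Sd^0.27·e^(0.036·RH+0.049·T) = 0.8402 μm/a
  r_corr = 0.9958 + 0.8402 = 1.836 μm/a
  mass loss = 1.836 μm/a × 8.96 g/cm³ = 16.45 g·m⁻²·a⁻¹
zinc: f(T) = -0.071·(T−10) [T>10 °C] = -0.0497
  SO₂ term: 0.0129·2.9^0.44·exp(0.046·85-0.0497) = 0.9785
  Sd branch = 0.0175·Sd^0.57·e^(0.008·RH+0.085·T) = 0.4864 μm/a
  sum: 0.9785 + 0.4864 → r_corr = 1.465 μm/a
  mass loss = 1.465 μm/a × 7.14 g/cm³ = 10.46 g·m⁻²·a⁻¹
Ordering by g·m⁻²·a⁻¹: copper (16.5) > zinc (10.5)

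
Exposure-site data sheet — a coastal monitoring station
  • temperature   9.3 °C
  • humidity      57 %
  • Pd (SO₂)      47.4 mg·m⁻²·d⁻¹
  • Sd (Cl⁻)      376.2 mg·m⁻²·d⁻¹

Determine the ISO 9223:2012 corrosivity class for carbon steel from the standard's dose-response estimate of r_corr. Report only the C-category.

carbon steel: f(T) = +0.150·(T−10) [T≤10 °C] = -0.1050
  sulphur-dioxide contribution → 37.06 μm/a
  chloride contribution → 38.36 μm/a
  total first-year rate 75.41 μm/a
75.4 μm/a falls in (50, 80] for carbon steel → category C4

C4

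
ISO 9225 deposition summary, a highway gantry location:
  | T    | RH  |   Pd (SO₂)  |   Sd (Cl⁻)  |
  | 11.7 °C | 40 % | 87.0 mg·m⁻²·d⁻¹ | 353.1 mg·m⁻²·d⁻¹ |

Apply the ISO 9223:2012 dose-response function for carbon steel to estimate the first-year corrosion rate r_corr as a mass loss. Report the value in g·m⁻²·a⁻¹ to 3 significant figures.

carbon steel: temperature factor f = -0.054·(1.7) = -0.0918
  Pd branch = 1.77·Pd^0.52·e^(0.02·RH+f) = 36.65 μm/a
  Cl⁻ term: 0.102·353.1^0.62·exp(0.033·40+0.04·11.7) = 23.16
  r_corr = 36.65 + 23.16 = 59.82 μm/a
Convert to mass loss: 59.82 μm/a × 7.85 g/cm³ = 469.6 g·m⁻²·a⁻¹

r_corr = 470 g·m⁻²·a⁻¹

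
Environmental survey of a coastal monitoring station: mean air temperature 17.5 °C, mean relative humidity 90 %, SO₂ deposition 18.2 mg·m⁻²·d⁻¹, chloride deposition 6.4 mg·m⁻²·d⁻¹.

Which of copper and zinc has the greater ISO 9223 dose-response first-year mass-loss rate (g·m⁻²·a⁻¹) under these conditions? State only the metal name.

copper: temperature factor f = -0.080·(7.5) = -0.6000
  SO₂ term: 0.0053·18.2^0.26·exp(0.059·90-0.6000) = 1.251
  Cl⁻ term: 0.01025·6.4^0.27·exp(0.036·90+0.049·17.5) = 1.018
  r_corr = 1.251 + 1.018 = 2.27 μm/a
  mass loss = 2.27 μm/a × 8.96 g/cm³ = 20.34 g·m⁻²·a⁻¹
zinc: temperature factor f = -0.071·(7.5) = -0.5325
  SO₂ term: 0.0129·18.2^0.44·exp(0.046·90-0.5325) = 1.705
  Cl⁻ term: 0.0175·6.4^0.57·exp(0.008·90+0.085·17.5) = 0.4584
  sum: 1.705 + 0.4584 → r_corr = 2.163 μm/a
  mass loss = 2.163 μm/a × 7.14 g/cm³ = 15.45 g·m⁻²·a⁻¹
Ordering by g·m⁻²·a⁻¹: copper (20.3) > zinc (15.4)

copper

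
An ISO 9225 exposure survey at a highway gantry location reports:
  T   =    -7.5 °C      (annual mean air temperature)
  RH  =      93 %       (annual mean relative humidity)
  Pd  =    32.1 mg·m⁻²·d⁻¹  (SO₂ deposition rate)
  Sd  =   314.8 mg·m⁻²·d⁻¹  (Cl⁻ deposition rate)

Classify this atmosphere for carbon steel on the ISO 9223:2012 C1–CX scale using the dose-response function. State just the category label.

C4

carbon steel: T≤10 °C ⇒ hinge +0.150·(-7.5−10) = -2.6250
  SO₂ term: 1.77·32.1^0.52·exp(0.02·93-2.6250) = 5.002
  Sd branch = 0.102·Sd^0.62·e^(0.033·RH+0.04·T) = 57.54 μm/a
  r_corr = 5.002 + 57.54 = 62.54 μm/a
62.5 μm/a falls in (50, 80] for carbon steel → category C4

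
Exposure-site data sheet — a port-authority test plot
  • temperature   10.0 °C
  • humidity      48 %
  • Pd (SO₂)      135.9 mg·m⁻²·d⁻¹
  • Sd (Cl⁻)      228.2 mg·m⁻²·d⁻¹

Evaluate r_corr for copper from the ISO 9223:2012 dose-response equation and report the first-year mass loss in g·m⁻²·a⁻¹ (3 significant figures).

r_corr = 6.55 g·m⁻²·a⁻¹

copper: f(T) = +0.126·(T−10) [T≤10 °C] = +0.0000
  Pd branch = 0.0053·Pd^0.26·e^(0.059·RH+f) = 0.3227 μm/a
  Cl⁻ term: 0.01025·228.2^0.27·exp(0.036·48+0.049·10.0) = 0.4081
  sum: 0.3227 + 0.4081 → r_corr = 0.7308 μm/a
Convert to mass loss: 0.7308 μm/a × 8.96 g/cm³ = 6.548 g·m⁻²·a⁻¹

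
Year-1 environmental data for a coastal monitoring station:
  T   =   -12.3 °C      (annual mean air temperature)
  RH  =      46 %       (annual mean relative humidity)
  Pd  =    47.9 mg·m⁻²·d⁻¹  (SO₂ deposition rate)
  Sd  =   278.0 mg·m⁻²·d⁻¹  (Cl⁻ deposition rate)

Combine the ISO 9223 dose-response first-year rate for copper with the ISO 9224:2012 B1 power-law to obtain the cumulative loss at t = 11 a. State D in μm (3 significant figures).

copper: temperature factor f = +0.126·(-22.3) = -2.8098
  Pd branch = 0.0053·Pd^0.26·e^(0.059·RH+f) = 0.01317 μm/a
  Cl⁻ term: 0.01025·278.0^0.27·exp(0.036·46+0.049·-12.3) = 0.1343
  r_corr = 0.01317 + 0.1343 = 0.1475 μm/a
Power-law: D(11) = r_corr · 11^0.667
  D(11) = 0.1475 × 11^0.667 = 0.1475 × 4.95 = 0.73 μm

D(11) = 0.730 μm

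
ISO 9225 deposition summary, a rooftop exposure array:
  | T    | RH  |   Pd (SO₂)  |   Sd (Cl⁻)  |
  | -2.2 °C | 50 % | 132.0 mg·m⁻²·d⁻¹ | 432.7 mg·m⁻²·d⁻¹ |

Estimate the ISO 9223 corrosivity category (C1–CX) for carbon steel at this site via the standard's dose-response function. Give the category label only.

C3

carbon steel: f(T) = +0.150·(T−10) [T≤10 °C] = -1.8300
  SO₂ term: 1.77·132.0^0.52·exp(0.02·50-1.8300) = 9.777
  Sd branch = 0.102·Sd^0.62·e^(0.033·RH+0.04·T) = 20.96 μm/a
  r_corr = 9.777 + 20.96 = 30.74 μm/a
30.7 μm/a falls in (25, 50] for carbon steel → category C3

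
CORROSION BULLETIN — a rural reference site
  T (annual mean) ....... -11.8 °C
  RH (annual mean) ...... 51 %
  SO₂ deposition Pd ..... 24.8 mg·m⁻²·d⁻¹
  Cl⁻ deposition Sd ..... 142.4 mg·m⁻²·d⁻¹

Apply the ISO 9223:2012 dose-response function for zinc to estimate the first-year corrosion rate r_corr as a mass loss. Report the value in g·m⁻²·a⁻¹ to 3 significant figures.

zinc: temperature factor f = +0.038·(-21.8) = -0.8284
  Pd branch = 0.0129·Pd^0.44·e^(0.046·RH+f) = 0.2417 μm/a
  Cl⁻ term: 0.0175·142.4^0.57·exp(0.008·51+0.085·-11.8) = 0.163
  r_corr = 0.2417 + 0.163 = 0.4047 μm/a
Convert to mass loss: 0.4047 μm/a × 7.14 g/cm³ = 2.889 g·m⁻²·a⁻¹

r_corr = 2.89 g·m⁻²·a⁻¹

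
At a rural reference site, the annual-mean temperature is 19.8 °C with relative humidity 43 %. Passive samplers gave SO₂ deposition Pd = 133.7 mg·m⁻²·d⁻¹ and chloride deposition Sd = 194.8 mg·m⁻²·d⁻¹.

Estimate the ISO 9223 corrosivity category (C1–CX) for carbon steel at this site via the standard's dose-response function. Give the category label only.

C4

carbon steel: f(T) = -0.054·(T−10) [T>10 °C] = -0.5292
  SO₂ term: 1.77·133.7^0.52·exp(0.02·43-0.5292) = 31.42
  Sd branch = 0.102·Sd^0.62·e^(0.033·RH+0.04·T) = 24.46 μm/a
  sum: 31.42 + 24.46 → r_corr = 55.88 μm/a
Category bounds: 50…80 μm/a bracket r_corr ⇒ C4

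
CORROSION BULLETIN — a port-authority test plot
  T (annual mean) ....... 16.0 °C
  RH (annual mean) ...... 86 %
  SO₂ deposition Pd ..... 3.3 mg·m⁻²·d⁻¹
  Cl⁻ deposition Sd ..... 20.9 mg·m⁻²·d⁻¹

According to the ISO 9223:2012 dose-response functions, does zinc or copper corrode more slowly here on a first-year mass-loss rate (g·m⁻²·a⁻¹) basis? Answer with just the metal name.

zinc: temperature factor f = -0.071·(6.0) = -0.4260
  Pd branch = 0.0129·Pd^0.44·e^(0.046·RH+f) = 0.7444 μm/a
  Cl⁻ term: 0.0175·20.9^0.57·exp(0.008·86+0.085·16.0) = 0.7673
  sum: 0.7444 + 0.7673 → r_corr = 1.512 μm/a
  mass loss = 1.512 μm/a × 7.14 g/cm³ = 10.79 g·m⁻²·a⁻¹
copper: f(T) = -0.080·(T−10) [T>10 °C] = -0.4800
  Pd branch = 0.0053·Pd^0.26·e^(0.059·RH+f) = 0.7149 μm/a
  Sd branch = 0.01025·Sd^0.27·e^(0.036·RH+0.049·T) = 1.128 μm/a
  r_corr = 0.7149 + 1.128 = 1.843 μm/a
  mass loss = 1.843 μm/a × 8.96 g/cm³ = 16.51 g·m⁻²·a⁻¹
Ordering by g·m⁻²·a⁻¹: copper (16.5) > zinc (10.8)

zinc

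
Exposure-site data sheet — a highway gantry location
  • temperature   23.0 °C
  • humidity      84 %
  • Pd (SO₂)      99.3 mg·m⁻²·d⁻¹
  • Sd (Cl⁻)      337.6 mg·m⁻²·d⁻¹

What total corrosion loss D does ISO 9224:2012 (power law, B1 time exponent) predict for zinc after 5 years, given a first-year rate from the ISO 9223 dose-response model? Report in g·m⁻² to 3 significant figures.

D(5) = 225 g·m⁻²

zinc: temperature factor f = -0.071·(13.0) = -0.9230
  SO₂ term: 0.0129·99.3^0.44·exp(0.046·84-0.9230) = 1.847
  Cl⁻ term: 0.0175·337.6^0.57·exp(0.008·84+0.085·23.0) = 6.685
  r_corr = 1.847 + 6.685 = 8.532 μm/a
Power-law: D(5) = r_corr · 5^0.813
  D(5) = 8.532 × 5^0.813 = 8.532 × 3.701 = 31.57 μm
  Mass loss = 31.57 μm × 7.14 g/cm³ = 225.4 g·m⁻²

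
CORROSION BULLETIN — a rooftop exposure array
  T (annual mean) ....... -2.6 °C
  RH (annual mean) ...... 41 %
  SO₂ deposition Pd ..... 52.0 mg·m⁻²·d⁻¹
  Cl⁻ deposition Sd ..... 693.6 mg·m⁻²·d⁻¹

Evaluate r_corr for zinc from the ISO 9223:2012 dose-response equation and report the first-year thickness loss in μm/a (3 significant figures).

zinc: f(T) = +0.038·(T−10) [T≤10 °C] = -0.4788
  SO₂ term: 0.0129·52.0^0.44·exp(0.046·41-0.4788) = 0.2998
  Sd branch = 0.0175·Sd^0.57·e^(0.008·RH+0.085·T) = 0.8108 μm/a
  sum: 0.2998 + 0.8108 → r_corr = 1.111 μm/a

r_corr = 1.11 μm/a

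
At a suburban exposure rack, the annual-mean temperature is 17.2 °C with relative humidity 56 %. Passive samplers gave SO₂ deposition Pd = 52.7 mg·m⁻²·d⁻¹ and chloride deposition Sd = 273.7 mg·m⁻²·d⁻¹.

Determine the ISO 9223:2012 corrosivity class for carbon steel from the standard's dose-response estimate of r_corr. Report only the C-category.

C4

carbon steel: T>10 °C ⇒ hinge -0.054·(17.2−10) = -0.3888
  sulphur-dioxide contribution → 28.9 μm/a
  chloride contribution → 41.79 μm/a
  total first-year rate 70.69 μm/a
Category bounds: 50…80 μm/a bracket r_corr ⇒ C4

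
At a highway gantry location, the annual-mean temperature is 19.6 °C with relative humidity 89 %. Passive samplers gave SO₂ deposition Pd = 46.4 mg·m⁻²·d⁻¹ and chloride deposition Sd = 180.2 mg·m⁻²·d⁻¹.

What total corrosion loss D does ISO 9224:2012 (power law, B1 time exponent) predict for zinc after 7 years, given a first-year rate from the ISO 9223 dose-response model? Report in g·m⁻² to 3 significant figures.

D(7) = 200 g·m⁻²

zinc: T>10 °C ⇒ hinge -0.071·(19.6−10) = -0.6816
  sulphur-dioxide contribution → 2.118 μm/a
  chloride contribution → 3.644 μm/a
  total first-year rate 5.762 μm/a
Power-law: D(7) = r_corr · 7^0.813
  D(7) = 5.762 × 7^0.813 = 5.762 × 4.865 = 28.03 μm
  Mass loss = 28.03 μm × 7.14 g/cm³ = 200.1 g·m⁻²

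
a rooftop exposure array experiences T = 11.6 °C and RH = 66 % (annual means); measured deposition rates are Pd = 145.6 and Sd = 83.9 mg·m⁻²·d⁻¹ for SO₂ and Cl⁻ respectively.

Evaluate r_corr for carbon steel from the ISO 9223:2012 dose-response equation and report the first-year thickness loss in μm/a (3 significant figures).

carbon steel: temperature factor f = -0.054·(1.6) = -0.0864
  Pd branch = 1.77·Pd^0.52·e^(0.02·RH+f) = 81.01 μm/a
  Cl⁻ term: 0.102·83.9^0.62·exp(0.033·66+0.04·11.6) = 22.32
  r_corr = 81.01 + 22.32 = 103.3 μm/a

r_corr = 103 μm/a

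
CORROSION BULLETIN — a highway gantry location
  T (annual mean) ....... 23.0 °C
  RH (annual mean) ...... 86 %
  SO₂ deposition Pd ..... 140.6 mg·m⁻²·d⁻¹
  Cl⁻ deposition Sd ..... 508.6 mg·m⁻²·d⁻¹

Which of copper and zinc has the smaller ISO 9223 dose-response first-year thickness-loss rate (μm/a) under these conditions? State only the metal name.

copper

copper: f(T) = -0.080·(T−10) [T>10 °C] = -1.0400
  sulphur-dioxide contribution → 1.083 μm/a
  chloride contribution → 3.762 μm/a
  total first-year rate 4.846 μm/a
zinc: temperature factor f = -0.071·(13.0) = -0.9230
  sulphur-dioxide contribution → 2.36 μm/a
  chloride contribution → 8.581 μm/a
  total first-year rate 10.94 μm/a
Ordering by μm/a: zinc (10.9) > copper (4.85)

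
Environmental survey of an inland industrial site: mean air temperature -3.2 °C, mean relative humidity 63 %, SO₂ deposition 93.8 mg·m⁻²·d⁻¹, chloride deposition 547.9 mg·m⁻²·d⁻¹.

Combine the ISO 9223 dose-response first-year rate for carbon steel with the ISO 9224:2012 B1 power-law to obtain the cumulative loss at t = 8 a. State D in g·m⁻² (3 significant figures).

carbon steel: T≤10 °C ⇒ hinge +0.150·(-3.2−10) = -1.9800
  sulphur-dioxide contribution → 9.137 μm/a
  chloride contribution → 35.8 μm/a
  total first-year rate 44.94 μm/a
Power-law: D(8) = r_corr · 8^0.523
  D(8) = 44.94 × 8^0.523 = 44.94 × 2.967 = 133.3 μm
  Mass loss = 133.3 μm × 7.85 g/cm³ = 1047 g·m⁻²

D(8) = 1.05e+03 g·m⁻²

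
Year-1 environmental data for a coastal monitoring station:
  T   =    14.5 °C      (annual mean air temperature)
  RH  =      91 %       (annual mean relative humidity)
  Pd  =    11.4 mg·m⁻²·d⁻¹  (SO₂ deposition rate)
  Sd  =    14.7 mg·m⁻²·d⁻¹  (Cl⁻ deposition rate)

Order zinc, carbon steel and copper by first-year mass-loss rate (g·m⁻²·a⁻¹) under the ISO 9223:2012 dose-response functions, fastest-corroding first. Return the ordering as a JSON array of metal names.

zinc: f(T) = -0.071·(T−10) [T>10 °C] = -0.3195
  Pd branch = 0.0129·Pd^0.44·e^(0.046·RH+f) = 1.798 μm/a
  Sd branch = 0.0175·Sd^0.57·e^(0.008·RH+0.085·T) = 0.5752 μm/a
  r_corr = 1.798 + 0.5752 = 2.373 μm/a
  mass loss = 2.373 μm/a × 7.14 g/cm³ = 16.95 g·m⁻²·a⁻¹
carbon steel: temperature factor f = -0.054·(4.5) = -0.2430
  Pd branch = 1.77·Pd^0.52·e^(0.02·RH+f) = 30.37 μm/a
  Cl⁻ term: 0.102·14.7^0.62·exp(0.033·91+0.04·14.5) = 19.43
  r_corr = 30.37 + 19.43 = 49.8 μm/a
  mass loss = 49.8 μm/a × 7.85 g/cm³ = 390.9 g·m⁻²·a⁻¹
copper: f(T) = -0.080·(T−10) [T>10 °C] = -0.3600
  Pd branch = 0.0053·Pd^0.26·e^(0.059·RH+f) = 1.494 μm/a
  Cl⁻ term: 0.01025·14.7^0.27·exp(0.036·91+0.049·14.5) = 1.141
  sum: 1.494 + 1.141 → r_corr = 2.635 μm/a
  mass loss = 2.635 μm/a × 8.96 g/cm³ = 23.61 g·m⁻²·a⁻¹
Ordering by g·m⁻²·a⁻¹: carbon steel (391) > copper (23.6) > zinc (16.9)

["carbon steel", "copper", "zinc"]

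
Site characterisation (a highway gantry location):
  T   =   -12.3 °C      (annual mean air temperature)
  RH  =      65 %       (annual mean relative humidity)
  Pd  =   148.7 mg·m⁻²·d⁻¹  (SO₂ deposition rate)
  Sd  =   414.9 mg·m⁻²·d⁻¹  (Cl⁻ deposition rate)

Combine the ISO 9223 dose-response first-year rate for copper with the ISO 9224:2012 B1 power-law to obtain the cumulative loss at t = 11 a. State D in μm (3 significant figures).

D(11) = 1.74 μm

copper: f(T) = +0.126·(T−10) [T≤10 °C] = -2.8098
  SO₂ term: 0.0053·148.7^0.26·exp(0.059·65-2.8098) = 0.05424
  Sd branch = 0.01025·Sd^0.27·e^(0.036·RH+0.049·T) = 0.2965 μm/a
  r_corr = 0.05424 + 0.2965 = 0.3508 μm/a
ISO 9224: D(t) = r_corr · t^b with b = 0.667 (copper, B1)
  D(11) = 0.3508 × 11^0.667 = 0.3508 × 4.95 = 1.736 μm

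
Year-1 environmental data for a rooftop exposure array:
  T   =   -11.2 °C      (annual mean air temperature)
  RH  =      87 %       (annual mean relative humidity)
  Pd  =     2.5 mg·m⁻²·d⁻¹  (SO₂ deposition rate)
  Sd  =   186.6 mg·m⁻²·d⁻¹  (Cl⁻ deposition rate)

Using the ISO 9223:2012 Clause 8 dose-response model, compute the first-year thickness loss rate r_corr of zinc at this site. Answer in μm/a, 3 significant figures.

r_corr = 0.739 μm/a

zinc: temperature factor f = +0.038·(-21.2) = -0.8056
  Pd branch = 0.0129·Pd^0.44·e^(0.046·RH+f) = 0.4719 μm/a
  Sd branch = 0.0175·Sd^0.57·e^(0.008·RH+0.085·T) = 0.2669 μm/a
  sum: 0.4719 + 0.2669 → r_corr = 0.7388 μm/a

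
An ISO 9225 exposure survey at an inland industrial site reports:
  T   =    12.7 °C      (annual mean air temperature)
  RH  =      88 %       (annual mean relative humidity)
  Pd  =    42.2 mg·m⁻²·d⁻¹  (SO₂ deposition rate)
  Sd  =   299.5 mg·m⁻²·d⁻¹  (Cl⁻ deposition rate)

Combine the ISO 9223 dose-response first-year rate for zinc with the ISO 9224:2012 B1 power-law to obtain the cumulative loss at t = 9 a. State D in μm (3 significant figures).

zinc: temperature factor f = -0.071·(2.7) = -0.1917
  Pd branch = 0.0129·Pd^0.44·e^(0.046·RH+f) = 3.166 μm/a
  Cl⁻ term: 0.0175·299.5^0.57·exp(0.008·88+0.085·12.7) = 2.686
  sum: 3.166 + 2.686 → r_corr = 5.852 μm/a
Power-law: D(9) = r_corr · 9^0.813
  D(9) = 5.852 × 9^0.813 = 5.852 × 5.968 = 34.92 μm

D(9) = 34.9 μm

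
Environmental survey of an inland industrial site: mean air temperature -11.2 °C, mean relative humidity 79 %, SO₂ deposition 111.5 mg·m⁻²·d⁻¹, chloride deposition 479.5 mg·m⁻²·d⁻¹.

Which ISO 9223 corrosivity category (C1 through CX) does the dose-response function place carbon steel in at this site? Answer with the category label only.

carbon steel: f(T) = +0.150·(T−10) [T≤10 °C] = -3.1800
  sulphur-dioxide contribution → 4.147 μm/a
  chloride contribution → 40.58 μm/a
  total first-year rate 44.73 μm/a
44.7 μm/a falls in (25, 50] for carbon steel → category C3

C3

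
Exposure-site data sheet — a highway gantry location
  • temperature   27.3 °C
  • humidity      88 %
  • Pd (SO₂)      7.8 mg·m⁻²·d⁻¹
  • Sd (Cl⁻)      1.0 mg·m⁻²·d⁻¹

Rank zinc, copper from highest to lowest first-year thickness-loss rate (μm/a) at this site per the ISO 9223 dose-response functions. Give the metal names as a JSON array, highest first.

["copper", "zinc"]

zinc: temperature factor f = -0.071·(17.3) = -1.2283
  sulphur-dioxide contribution → 0.5342 μm/a
  chloride contribution → 0.3602 μm/a
  total first-year rate 0.8944 μm/a
copper: f(T) = -0.080·(T−10) [T>10 °C] = -1.3840
  sulphur-dioxide contribution → 0.4074 μm/a
  chloride contribution → 0.9279 μm/a
  ⇒ r_corr(copper) = 1.335 μm/a
Ordering by μm/a: copper (1.34) > zinc (0.894)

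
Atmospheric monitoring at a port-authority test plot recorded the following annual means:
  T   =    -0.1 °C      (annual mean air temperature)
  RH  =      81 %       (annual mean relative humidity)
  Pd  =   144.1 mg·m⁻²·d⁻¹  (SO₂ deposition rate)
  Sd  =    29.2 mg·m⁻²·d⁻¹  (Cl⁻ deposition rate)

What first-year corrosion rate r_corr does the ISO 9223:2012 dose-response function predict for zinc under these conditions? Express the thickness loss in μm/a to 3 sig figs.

r_corr = 3.48 μm/a

zinc: temperature factor f = +0.038·(-10.1) = -0.3838
  sulphur-dioxide contribution → 3.25 μm/a
  chloride contribution → 0.227 μm/a
  ⇒ r_corr(zinc) = 3.477 μm/a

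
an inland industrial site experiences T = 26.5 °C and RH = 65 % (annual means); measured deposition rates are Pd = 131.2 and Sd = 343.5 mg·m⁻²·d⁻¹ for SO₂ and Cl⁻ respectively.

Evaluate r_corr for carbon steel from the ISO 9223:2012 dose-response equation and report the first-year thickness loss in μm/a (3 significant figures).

r_corr = 128 μm/a

carbon steel: temperature factor f = -0.054·(16.5) = -0.8910
  Pd branch = 1.77·Pd^0.52·e^(0.02·RH+f) = 33.65 μm/a
  Sd branch = 0.102·Sd^0.62·e^(0.033·RH+0.04·T) = 93.93 μm/a
  sum: 33.65 + 93.93 → r_corr = 127.6 μm/a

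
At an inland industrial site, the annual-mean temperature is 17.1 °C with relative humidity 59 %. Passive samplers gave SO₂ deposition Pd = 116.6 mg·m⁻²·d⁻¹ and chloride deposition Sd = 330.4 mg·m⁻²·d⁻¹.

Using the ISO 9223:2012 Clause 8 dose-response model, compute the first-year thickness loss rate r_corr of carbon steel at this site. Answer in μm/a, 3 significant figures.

r_corr = 98.3 μm/a

carbon steel: f(T) = -0.054·(T−10) [T>10 °C] = -0.3834
  Pd branch = 1.77·Pd^0.52·e^(0.02·RH+f) = 46.62 μm/a
  Sd branch = 0.102·Sd^0.62·e^(0.033·RH+0.04·T) = 51.65 μm/a
  sum: 46.62 + 51.65 → r_corr = 98.27 μm/a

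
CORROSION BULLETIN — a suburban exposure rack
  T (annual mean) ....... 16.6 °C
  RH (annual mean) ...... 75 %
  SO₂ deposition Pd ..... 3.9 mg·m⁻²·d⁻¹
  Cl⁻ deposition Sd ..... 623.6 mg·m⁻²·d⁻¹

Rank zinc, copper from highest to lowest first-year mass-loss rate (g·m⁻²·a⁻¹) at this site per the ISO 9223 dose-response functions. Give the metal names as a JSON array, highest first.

["zinc", "copper"]

zinc: T>10 °C ⇒ hinge -0.071·(16.6−10) = -0.4686
  Pd branch = 0.0129·Pd^0.44·e^(0.046·RH+f) = 0.4629 μm/a
  Sd branch = 0.0175·Sd^0.57·e^(0.008·RH+0.085·T) = 5.123 μm/a
  r_corr = 0.4629 + 5.123 = 5.586 μm/a
  mass loss = 5.586 μm/a × 7.14 g/cm³ = 39.88 g·m⁻²·a⁻¹
copper: temperature factor f = -0.080·(6.6) = -0.5280
  Pd branch = 0.0053·Pd^0.26·e^(0.059·RH+f) = 0.3719 μm/a
  Cl⁻ term: 0.01025·623.6^0.27·exp(0.036·75+0.049·16.6) = 1.955
  sum: 0.3719 + 1.955 → r_corr = 2.327 μm/a
  mass loss = 2.327 μm/a × 8.96 g/cm³ = 20.85 g·m⁻²·a⁻¹
Ordering by g·m⁻²·a⁻¹: zinc (39.9) > copper (20.9)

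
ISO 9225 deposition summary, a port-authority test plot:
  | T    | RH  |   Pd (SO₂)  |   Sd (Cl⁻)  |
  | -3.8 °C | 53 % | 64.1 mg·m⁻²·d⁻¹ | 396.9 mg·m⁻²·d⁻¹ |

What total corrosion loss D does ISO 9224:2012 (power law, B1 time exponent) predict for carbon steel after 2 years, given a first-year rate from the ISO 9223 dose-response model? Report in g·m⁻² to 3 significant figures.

carbon steel: temperature factor f = +0.150·(-13.8) = -2.0700
  Pd branch = 1.77·Pd^0.52·e^(0.02·RH+f) = 5.609 μm/a
  Sd branch = 0.102·Sd^0.62·e^(0.033·RH+0.04·T) = 20.58 μm/a
  r_corr = 5.609 + 20.58 = 26.18 μm/a
Power-law: D(2) = r_corr · 2^0.523
  D(2) = 26.18 × 2^0.523 = 26.18 × 1.437 = 37.63 μm
  Mass loss = 37.63 μm × 7.85 g/cm³ = 295.4 g·m⁻²

D(2) = 295 g·m⁻²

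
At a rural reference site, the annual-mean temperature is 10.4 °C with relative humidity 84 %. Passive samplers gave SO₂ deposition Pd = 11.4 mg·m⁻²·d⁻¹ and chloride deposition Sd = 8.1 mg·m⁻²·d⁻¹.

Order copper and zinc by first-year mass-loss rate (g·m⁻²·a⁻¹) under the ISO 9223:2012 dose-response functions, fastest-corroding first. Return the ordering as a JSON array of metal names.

["copper", "zinc"]

copper: temperature factor f = -0.080·(0.4) = -0.0320
  SO₂ term: 0.0053·11.4^0.26·exp(0.059·84-0.0320) = 1.373
  Sd branch = 0.01025·Sd^0.27·e^(0.036·RH+0.049·T) = 0.6175 μm/a
  r_corr = 1.373 + 0.6175 = 1.99 μm/a
  mass loss = 1.99 μm/a × 8.96 g/cm³ = 17.83 g·m⁻²·a⁻¹
zinc: f(T) = -0.071·(T−10) [T>10 °C] = -0.0284
  Pd branch = 0.0129·Pd^0.44·e^(0.046·RH+f) = 1.743 μm/a
  Cl⁻ term: 0.0175·8.1^0.57·exp(0.008·84+0.085·10.4) = 0.2733
  sum: 1.743 + 0.2733 → r_corr = 2.017 μm/a
  mass loss = 2.017 μm/a × 7.14 g/cm³ = 14.4 g·m⁻²·a⁻¹
Ordering by g·m⁻²·a⁻¹: copper (17.8) > zinc (14.4)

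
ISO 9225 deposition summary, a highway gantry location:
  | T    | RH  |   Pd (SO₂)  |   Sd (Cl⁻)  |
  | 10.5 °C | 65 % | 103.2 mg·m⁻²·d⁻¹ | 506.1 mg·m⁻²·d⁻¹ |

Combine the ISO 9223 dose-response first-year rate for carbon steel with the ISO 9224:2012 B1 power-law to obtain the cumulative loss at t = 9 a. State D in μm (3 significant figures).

carbon steel: T>10 °C ⇒ hinge -0.054·(10.5−10) = -0.0270
  SO₂ term: 1.77·103.2^0.52·exp(0.02·65-0.0270) = 70.46
  Cl⁻ term: 0.102·506.1^0.62·exp(0.033·65+0.04·10.5) = 62.98
  sum: 70.46 + 62.98 → r_corr = 133.4 μm/a
Long-term exponent b (ISO 9224 Table 2, B1) = 0.523
  D(9) = 133.4 × 9^0.523 = 133.4 × 3.156 = 421.1 μm

D(9) = 421 μm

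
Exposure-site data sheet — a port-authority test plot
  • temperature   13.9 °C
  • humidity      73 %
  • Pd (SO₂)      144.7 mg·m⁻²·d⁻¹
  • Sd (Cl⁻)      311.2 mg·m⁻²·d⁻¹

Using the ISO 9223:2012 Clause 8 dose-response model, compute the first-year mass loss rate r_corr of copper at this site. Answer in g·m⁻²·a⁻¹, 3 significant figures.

r_corr = 21.2 g·m⁻²·a⁻¹

copper: f(T) = -0.080·(T−10) [T>10 °C] = -0.3120
  Pd branch = 0.0053·Pd^0.26·e^(0.059·RH+f) = 1.05 μm/a
  Sd branch = 0.01025·Sd^0.27·e^(0.036·RH+0.049·T) = 1.321 μm/a
  r_corr = 1.05 + 1.321 = 2.371 μm/a
Convert to mass loss: 2.371 μm/a × 8.96 g/cm³ = 21.24 g·m⁻²·a⁻¹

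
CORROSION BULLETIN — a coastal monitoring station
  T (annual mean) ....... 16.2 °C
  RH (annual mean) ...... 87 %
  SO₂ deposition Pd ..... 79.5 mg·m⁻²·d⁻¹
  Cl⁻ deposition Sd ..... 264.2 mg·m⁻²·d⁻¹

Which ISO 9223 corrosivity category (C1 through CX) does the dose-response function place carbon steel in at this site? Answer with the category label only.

carbon steel: temperature factor f = -0.054·(6.2) = -0.3348
  SO₂ term: 1.77·79.5^0.52·exp(0.02·87-0.3348) = 70.22
  Sd branch = 0.102·Sd^0.62·e^(0.033·RH+0.04·T) = 109.3 μm/a
  sum: 70.22 + 109.3 → r_corr = 179.5 μm/a
179 μm/a falls in (80, 200] for carbon steel → category C5

C5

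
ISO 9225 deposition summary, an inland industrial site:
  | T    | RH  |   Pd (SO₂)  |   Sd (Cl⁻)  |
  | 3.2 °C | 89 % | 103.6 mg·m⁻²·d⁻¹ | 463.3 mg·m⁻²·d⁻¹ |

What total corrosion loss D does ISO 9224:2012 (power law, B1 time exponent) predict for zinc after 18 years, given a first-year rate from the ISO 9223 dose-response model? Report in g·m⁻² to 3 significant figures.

D(18) = 461 g·m⁻²

zinc: temperature factor f = +0.038·(-6.8) = -0.2584
  SO₂ term: 0.0129·103.6^0.44·exp(0.046·89-0.2584) = 4.604
  Sd branch = 0.0175·Sd^0.57·e^(0.008·RH+0.085·T) = 1.549 μm/a
  r_corr = 4.604 + 1.549 = 6.152 μm/a
Power-law: D(18) = r_corr · 18^0.813
  D(18) = 6.152 × 18^0.813 = 6.152 × 10.48 = 64.5 μm
  Mass loss = 64.5 μm × 7.14 g/cm³ = 460.6 g·m⁻²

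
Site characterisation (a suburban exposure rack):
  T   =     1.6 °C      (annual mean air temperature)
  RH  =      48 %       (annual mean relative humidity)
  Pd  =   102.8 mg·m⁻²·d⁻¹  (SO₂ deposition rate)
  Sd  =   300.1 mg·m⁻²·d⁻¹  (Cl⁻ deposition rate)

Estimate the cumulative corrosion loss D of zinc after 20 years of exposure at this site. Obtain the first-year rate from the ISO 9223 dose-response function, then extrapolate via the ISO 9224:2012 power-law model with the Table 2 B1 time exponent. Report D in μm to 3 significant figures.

D(20) = 16.2 μm

zinc: T≤10 °C ⇒ hinge +0.038·(1.6−10) = -0.3192
  Pd branch = 0.0129·Pd^0.44·e^(0.046·RH+f) = 0.6549 μm/a
  Sd branch = 0.0175·Sd^0.57·e^(0.008·RH+0.085·T) = 0.7602 μm/a
  sum: 0.6549 + 0.7602 → r_corr = 1.415 μm/a
Power-law: D(20) = r_corr · 20^0.813
  D(20) = 1.415 × 20^0.813 = 1.415 × 11.42 = 16.16 μm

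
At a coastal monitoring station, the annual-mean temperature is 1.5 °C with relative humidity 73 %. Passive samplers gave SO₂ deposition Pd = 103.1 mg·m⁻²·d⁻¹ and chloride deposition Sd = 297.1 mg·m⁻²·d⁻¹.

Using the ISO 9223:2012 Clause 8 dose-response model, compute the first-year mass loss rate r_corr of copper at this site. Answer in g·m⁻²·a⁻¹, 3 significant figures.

copper: T≤10 °C ⇒ hinge +0.126·(1.5−10) = -1.0710
  sulphur-dioxide contribution → 0.4499 μm/a
  chloride contribution → 0.7106 μm/a
  total first-year rate 1.161 μm/a
Convert to mass loss: 1.161 μm/a × 8.96 g/cm³ = 10.4 g·m⁻²·a⁻¹

r_corr = 10.4 g·m⁻²·a⁻¹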